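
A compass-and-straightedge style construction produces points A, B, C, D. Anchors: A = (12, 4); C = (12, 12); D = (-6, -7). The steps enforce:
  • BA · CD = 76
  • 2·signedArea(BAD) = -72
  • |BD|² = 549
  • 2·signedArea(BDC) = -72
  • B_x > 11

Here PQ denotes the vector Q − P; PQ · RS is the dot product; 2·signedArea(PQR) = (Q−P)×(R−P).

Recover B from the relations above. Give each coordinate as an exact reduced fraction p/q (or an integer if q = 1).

B = (12, 8)

1. B_x = 12  [2·signedArea(BAD) = -72 ∩ BA · CD = 76]
2. B_y = 8  [2·signedArea(BAD) = -72 ∩ BA · CD = 76]
   → B = (12, 8)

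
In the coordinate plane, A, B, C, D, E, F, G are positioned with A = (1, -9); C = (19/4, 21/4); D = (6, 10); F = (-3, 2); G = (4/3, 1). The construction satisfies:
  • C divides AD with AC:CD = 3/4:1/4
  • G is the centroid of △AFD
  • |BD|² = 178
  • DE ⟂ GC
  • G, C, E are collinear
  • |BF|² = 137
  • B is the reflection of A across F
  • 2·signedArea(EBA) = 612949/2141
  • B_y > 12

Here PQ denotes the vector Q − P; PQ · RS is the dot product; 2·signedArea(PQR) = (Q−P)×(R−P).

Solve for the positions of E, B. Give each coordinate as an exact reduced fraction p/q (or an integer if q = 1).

B = (-7, 13)
E = (32373/4282, 37449/4282)

1. E_x = 32373/4282  [G, C, E are collinear ∩ DE ⟂ GC]
2. E_y = 37449/4282  [G, C, E are collinear ∩ DE ⟂ GC]
   → E = (32373/4282, 37449/4282)
3. B_x = -7  [B is the reflection of A across F]
4. B_y = 13  [B is the reflection of A across F]
   → B = (-7, 13)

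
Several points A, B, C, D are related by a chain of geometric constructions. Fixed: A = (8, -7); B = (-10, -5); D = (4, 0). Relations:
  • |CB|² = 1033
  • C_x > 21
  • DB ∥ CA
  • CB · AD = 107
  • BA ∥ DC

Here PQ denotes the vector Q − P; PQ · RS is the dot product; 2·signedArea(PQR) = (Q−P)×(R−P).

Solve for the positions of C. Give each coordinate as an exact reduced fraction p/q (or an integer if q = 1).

C = (22, -2)

1. C_x = 22  [DB ∥ CA ∩ BA ∥ DC]
2. C_y = -2  [DB ∥ CA ∩ BA ∥ DC]
   → C = (22, -2)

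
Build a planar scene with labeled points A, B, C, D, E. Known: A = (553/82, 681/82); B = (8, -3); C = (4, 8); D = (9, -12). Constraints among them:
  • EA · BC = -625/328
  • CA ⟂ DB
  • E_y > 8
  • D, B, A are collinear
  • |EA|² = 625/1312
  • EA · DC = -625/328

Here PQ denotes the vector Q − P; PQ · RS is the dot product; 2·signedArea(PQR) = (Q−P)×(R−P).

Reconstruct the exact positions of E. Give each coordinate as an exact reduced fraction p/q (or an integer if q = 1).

E = (1987/328, 2699/328)

1. E_x = 1987/328  [EA · DC = -625/328 ∩ EA · BC = -625/328]
2. E_y = 2699/328  [EA · DC = -625/328 ∩ EA · BC = -625/328]
   → E = (1987/328, 2699/328)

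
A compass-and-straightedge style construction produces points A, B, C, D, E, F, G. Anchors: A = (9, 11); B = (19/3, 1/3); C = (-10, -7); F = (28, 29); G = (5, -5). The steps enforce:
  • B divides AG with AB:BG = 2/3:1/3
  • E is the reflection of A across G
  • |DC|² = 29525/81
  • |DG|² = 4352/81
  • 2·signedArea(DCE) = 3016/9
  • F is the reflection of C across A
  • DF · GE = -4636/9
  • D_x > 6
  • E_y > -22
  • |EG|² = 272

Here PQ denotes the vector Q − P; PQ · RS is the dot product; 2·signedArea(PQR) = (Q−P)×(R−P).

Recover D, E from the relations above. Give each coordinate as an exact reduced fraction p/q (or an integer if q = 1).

D = (61/9, 19/9)
E = (1, -21)

1. E_x = 1  [E is the reflection of A across G]
2. E_y = -21  [E is the reflection of A across G]
   → E = (1, -21)
3. D_x = 61/9  [DF · GE = -4636/9 ∩ 2·signedArea(DCE) = 3016/9]
4. D_y = 19/9  [DF · GE = -4636/9 ∩ 2·signedArea(DCE) = 3016/9]
   → D = (61/9, 19/9)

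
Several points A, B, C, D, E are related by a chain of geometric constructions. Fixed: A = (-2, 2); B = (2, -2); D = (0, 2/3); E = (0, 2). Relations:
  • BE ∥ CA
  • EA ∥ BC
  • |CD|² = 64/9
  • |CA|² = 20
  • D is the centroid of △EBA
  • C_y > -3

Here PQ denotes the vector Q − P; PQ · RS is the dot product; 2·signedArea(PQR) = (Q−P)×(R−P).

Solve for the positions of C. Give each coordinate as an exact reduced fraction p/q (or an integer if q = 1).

C = (0, -2)

1. C_x = 0  [BE ∥ CA ∩ EA ∥ BC]
2. C_y = -2  [BE ∥ CA ∩ EA ∥ BC]
   → C = (0, -2)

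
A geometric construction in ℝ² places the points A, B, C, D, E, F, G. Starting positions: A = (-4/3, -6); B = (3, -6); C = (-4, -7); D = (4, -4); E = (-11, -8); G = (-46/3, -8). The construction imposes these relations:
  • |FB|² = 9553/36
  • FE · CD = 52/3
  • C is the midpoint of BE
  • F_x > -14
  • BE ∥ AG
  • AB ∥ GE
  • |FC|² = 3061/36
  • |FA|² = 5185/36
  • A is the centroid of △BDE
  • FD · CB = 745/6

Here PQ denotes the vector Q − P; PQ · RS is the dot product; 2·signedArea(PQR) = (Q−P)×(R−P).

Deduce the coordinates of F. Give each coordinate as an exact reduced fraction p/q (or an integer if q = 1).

F = (-79/6, -8)

1. F_x = -79/6  [FE · CD = 52/3 ∩ FD · CB = 745/6]
2. F_y = -8  [FE · CD = 52/3 ∩ FD · CB = 745/6]
   → F = (-79/6, -8)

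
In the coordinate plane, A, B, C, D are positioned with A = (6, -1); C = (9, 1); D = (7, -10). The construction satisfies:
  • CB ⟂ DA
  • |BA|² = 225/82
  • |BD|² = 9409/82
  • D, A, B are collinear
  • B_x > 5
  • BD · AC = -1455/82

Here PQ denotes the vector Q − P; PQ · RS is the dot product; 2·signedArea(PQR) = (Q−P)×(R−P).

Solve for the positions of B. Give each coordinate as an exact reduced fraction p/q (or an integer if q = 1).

B = (477/82, 53/82)

1. B_x = 477/82  [D, A, B are collinear ∩ CB ⟂ DA]
2. B_y = 53/82  [D, A, B are collinear ∩ CB ⟂ DA]
   → B = (477/82, 53/82)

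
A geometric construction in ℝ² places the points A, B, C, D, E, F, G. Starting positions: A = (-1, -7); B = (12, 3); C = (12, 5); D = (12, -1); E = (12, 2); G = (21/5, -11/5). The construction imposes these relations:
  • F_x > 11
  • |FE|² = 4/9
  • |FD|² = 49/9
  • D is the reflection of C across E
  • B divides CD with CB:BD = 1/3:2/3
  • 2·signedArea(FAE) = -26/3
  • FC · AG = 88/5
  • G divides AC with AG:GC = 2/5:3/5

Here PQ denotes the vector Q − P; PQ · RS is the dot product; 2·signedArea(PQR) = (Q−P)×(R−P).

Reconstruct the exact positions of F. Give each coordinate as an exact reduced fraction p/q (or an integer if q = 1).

F = (12, 4/3)

1. F_x = 12  [2·signedArea(FAE) = -26/3 ∩ FC · AG = 88/5]
2. F_y = 4/3  [2·signedArea(FAE) = -26/3 ∩ FC · AG = 88/5]
   → F = (12, 4/3)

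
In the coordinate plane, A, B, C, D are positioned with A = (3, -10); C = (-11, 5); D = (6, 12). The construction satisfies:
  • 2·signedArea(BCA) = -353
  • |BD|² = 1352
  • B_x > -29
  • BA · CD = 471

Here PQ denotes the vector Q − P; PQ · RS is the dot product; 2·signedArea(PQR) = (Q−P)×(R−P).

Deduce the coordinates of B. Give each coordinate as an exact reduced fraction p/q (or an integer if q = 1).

1. B_x = -28  [2·signedArea(BCA) = -353 ∩ BA · CD = 471]
2. B_y = -2  [2·signedArea(BCA) = -353 ∩ BA · CD = 471]
   → B = (-28, -2)

B = (-28, -2)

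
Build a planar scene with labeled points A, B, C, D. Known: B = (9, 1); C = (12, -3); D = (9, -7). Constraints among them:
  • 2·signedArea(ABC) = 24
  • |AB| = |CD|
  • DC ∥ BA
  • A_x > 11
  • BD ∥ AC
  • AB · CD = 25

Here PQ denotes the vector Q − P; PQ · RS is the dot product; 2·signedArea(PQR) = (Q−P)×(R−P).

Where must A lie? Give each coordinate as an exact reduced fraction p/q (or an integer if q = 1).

1. A_x = 12  [BD ∥ AC ∩ DC ∥ BA]
2. A_y = 5  [BD ∥ AC ∩ DC ∥ BA]
   → A = (12, 5)

A = (12, 5)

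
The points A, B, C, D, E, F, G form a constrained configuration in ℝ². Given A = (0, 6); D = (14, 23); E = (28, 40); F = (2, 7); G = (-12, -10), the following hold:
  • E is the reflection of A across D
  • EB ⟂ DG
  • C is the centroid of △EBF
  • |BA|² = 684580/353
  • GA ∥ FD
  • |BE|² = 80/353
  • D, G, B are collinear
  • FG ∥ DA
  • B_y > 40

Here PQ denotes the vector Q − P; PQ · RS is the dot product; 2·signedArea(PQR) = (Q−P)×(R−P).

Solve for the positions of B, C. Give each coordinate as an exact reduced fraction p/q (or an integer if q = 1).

1. B_x = 9752/353  [D, G, B are collinear ∩ EB ⟂ DG]
2. B_y = 14224/353  [D, G, B are collinear ∩ EB ⟂ DG]
   → B = (9752/353, 14224/353)
3. C_x = 20342/1059  [C is the centroid of △EBF]
4. C_y = 30815/1059  [C is the centroid of △EBF]
   → C = (20342/1059, 30815/1059)

B = (9752/353, 14224/353)
C = (20342/1059, 30815/1059)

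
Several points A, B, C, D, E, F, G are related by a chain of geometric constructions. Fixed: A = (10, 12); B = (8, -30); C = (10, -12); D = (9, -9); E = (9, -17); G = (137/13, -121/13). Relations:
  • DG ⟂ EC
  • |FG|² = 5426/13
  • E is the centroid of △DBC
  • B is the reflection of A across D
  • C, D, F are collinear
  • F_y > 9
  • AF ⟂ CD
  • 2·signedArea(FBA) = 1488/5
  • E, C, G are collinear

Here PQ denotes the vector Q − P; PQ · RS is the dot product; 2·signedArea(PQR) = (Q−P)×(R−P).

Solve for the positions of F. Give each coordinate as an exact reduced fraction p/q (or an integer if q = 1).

1. F_x = 14/5  [C, D, F are collinear ∩ AF ⟂ CD]
2. F_y = 48/5  [C, D, F are collinear ∩ AF ⟂ CD]
   → F = (14/5, 48/5)

F = (14/5, 48/5)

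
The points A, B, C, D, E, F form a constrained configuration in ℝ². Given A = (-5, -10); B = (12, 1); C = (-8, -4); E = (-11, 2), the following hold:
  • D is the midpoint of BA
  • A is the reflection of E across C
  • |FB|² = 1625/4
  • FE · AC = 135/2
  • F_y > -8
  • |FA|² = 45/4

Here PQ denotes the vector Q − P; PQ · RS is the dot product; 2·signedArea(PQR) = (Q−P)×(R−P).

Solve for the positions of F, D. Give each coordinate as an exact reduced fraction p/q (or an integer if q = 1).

D = (7/2, -9/2)
F = (-13/2, -7)

1. F_x = -13/2  [line 3·x + -6·y + -45/2 = 0 ∩ |FA|² = 45/4]
2. F_y = -7  [line 3·x + -6·y + -45/2 = 0 ∩ |FA|² = 45/4]
   → F = (-13/2, -7)
3. D_x = 7/2  [D is the midpoint of BA]
4. D_y = -9/2  [D is the midpoint of BA]
   → D = (7/2, -9/2)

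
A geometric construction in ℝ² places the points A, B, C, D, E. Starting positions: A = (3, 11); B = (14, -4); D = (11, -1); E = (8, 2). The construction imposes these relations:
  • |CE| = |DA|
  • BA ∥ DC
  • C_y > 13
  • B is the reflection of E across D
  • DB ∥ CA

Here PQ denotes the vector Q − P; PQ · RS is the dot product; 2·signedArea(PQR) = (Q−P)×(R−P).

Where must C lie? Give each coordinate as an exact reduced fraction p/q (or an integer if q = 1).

1. C_x = 0  [DB ∥ CA ∩ BA ∥ DC]
2. C_y = 14  [DB ∥ CA ∩ BA ∥ DC]
   → C = (0, 14)

C = (0, 14)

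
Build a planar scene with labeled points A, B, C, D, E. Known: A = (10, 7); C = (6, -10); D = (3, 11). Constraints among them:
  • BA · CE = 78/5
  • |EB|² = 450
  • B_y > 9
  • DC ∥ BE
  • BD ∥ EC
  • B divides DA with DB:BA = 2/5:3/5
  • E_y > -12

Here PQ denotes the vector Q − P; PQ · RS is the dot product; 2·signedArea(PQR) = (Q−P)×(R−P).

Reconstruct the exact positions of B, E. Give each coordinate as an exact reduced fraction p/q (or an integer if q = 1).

1. B_x = 29/5  [B divides DA with DB:BA = 2/5:3/5]
2. B_y = 47/5  [B divides DA with DB:BA = 2/5:3/5]
   → B = (29/5, 47/5)
3. E_x = 44/5  [BD ∥ EC ∩ DC ∥ BE]
4. E_y = -58/5  [BD ∥ EC ∩ DC ∥ BE]
   → E = (44/5, -58/5)

B = (29/5, 47/5)
E = (44/5, -58/5)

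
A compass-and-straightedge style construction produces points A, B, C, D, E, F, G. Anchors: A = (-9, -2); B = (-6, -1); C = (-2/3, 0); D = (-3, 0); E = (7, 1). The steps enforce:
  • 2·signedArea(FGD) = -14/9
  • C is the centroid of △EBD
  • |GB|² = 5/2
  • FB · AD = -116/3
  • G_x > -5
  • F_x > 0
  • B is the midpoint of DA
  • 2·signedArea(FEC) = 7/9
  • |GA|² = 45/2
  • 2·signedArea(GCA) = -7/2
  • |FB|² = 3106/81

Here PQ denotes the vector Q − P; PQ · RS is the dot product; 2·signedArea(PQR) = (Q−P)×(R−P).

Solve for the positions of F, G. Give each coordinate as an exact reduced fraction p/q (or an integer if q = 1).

1. F_x = 1/9  [2·signedArea(FEC) = 7/9 ∩ FB · AD = -116/3]
2. F_y = 0  [2·signedArea(FEC) = 7/9 ∩ FB · AD = -116/3]
   → F = (1/9, 0)
3. G_x = -9/2  [2·signedArea(GCA) = -7/2 ∩ 2·signedArea(FGD) = -14/9]
4. G_y = -1/2  [2·signedArea(GCA) = -7/2 ∩ 2·signedArea(FGD) = -14/9]
   → G = (-9/2, -1/2)

F = (1/9, 0)
G = (-9/2, -1/2)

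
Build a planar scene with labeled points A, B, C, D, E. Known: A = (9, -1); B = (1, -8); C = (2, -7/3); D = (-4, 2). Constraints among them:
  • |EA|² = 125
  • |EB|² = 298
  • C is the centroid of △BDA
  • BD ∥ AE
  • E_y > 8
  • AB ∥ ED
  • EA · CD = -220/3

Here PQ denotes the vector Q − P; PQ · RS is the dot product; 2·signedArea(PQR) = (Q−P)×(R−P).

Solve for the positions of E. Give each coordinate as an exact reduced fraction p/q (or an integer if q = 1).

1. E_x = 4  [AB ∥ ED ∩ BD ∥ AE]
2. E_y = 9  [AB ∥ ED ∩ BD ∥ AE]
   → E = (4, 9)

E = (4, 9)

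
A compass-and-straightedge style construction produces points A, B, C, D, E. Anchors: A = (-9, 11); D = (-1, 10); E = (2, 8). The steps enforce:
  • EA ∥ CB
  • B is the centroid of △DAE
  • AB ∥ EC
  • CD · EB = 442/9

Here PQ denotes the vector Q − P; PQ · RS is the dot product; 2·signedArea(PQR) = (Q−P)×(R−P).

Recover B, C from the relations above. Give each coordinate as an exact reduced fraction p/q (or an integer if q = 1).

B = (-8/3, 29/3)
C = (25/3, 20/3)

1. B_x = -8/3  [B is the centroid of △DAE]
2. B_y = 29/3  [B is the centroid of △DAE]
   → B = (-8/3, 29/3)
3. C_x = 25/3  [EA ∥ CB ∩ AB ∥ EC]
4. C_y = 20/3  [EA ∥ CB ∩ AB ∥ EC]
   → C = (25/3, 20/3)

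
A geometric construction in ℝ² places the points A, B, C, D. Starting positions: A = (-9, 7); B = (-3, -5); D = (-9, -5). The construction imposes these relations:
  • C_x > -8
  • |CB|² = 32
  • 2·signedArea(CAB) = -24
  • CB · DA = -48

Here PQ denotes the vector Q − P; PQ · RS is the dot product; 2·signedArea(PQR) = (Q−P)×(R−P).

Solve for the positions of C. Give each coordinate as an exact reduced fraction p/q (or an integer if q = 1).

C = (-7, -1)

1. C_x = -7  [CB · DA = -48 ∩ 2·signedArea(CAB) = -24]
2. C_y = -1  [CB · DA = -48 ∩ 2·signedArea(CAB) = -24]
   → C = (-7, -1)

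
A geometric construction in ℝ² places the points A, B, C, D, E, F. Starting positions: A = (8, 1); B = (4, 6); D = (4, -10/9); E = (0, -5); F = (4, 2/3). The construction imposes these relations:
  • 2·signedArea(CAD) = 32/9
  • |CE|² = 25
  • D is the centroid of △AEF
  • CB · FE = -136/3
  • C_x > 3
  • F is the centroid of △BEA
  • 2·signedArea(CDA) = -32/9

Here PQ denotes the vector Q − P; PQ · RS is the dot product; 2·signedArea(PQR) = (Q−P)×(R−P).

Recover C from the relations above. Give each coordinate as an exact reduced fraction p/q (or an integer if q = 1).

C = (4, -2)

1. C_x = 4  [CB · FE = -136/3 ∩ 2·signedArea(CDA) = -32/9]
2. C_y = -2  [CB · FE = -136/3 ∩ 2·signedArea(CDA) = -32/9]
   → C = (4, -2)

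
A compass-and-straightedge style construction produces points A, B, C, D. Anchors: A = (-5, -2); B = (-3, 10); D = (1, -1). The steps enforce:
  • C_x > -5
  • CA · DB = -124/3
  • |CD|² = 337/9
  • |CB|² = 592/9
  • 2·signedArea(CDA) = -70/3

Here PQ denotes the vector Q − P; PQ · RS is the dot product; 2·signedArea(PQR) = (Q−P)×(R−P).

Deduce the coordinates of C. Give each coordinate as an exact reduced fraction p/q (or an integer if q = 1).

C = (-13/3, 2)

1. C_x = -13/3  [CA · DB = -124/3 ∩ 2·signedArea(CDA) = -70/3]
2. C_y = 2  [CA · DB = -124/3 ∩ 2·signedArea(CDA) = -70/3]
   → C = (-13/3, 2)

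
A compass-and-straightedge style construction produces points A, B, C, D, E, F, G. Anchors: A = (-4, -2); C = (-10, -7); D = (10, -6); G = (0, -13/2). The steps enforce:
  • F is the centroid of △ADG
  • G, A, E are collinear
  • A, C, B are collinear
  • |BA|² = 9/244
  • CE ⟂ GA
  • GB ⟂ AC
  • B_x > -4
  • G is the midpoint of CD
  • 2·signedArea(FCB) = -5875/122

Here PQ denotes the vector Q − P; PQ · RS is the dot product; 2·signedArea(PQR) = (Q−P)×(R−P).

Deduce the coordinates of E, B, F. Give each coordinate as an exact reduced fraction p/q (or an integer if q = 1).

1. E_x = -604/145  [G, A, E are collinear ∩ CE ⟂ GA]
2. E_y = -263/145  [G, A, E are collinear ∩ CE ⟂ GA]
   → E = (-604/145, -263/145)
3. B_x = -235/61  [A, C, B are collinear ∩ GB ⟂ AC]
4. B_y = -229/122  [A, C, B are collinear ∩ GB ⟂ AC]
   → B = (-235/61, -229/122)
5. F_x = 2  [F is the centroid of △ADG]
6. F_y = -29/6  [F is the centroid of △ADG]
   → F = (2, -29/6)

B = (-235/61, -229/122)
E = (-604/145, -263/145)
F = (2, -29/6)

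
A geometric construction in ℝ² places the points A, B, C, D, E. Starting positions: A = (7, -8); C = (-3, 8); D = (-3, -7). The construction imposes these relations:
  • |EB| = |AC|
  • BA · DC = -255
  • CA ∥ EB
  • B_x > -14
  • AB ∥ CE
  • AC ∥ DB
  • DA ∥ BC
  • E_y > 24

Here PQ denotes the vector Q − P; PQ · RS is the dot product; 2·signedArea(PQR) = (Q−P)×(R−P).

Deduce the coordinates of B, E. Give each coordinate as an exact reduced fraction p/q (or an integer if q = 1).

B = (-13, 9)
E = (-23, 25)

1. B_x = -13  [DA ∥ BC ∩ AC ∥ DB]
2. B_y = 9  [DA ∥ BC ∩ AC ∥ DB]
   → B = (-13, 9)
3. E_x = -23  [CA ∥ EB ∩ AB ∥ CE]
4. E_y = 25  [CA ∥ EB ∩ AB ∥ CE]
   → E = (-23, 25)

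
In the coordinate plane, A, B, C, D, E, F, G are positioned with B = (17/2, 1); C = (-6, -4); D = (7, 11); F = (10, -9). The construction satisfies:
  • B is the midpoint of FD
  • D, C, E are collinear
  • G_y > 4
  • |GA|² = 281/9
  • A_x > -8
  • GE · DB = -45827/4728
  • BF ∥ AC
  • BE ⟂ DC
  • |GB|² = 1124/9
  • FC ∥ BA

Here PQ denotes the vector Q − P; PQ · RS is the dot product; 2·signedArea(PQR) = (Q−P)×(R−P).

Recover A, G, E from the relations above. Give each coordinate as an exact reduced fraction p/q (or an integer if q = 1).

A = (-15/2, 6)
E = (2123/788, 4753/788)
G = (-13/6, 13/3)

1. A_x = -15/2  [BF ∥ AC ∩ FC ∥ BA]
2. A_y = 6  [BF ∥ AC ∩ FC ∥ BA]
   → A = (-15/2, 6)
3. E_x = 2123/788  [D, C, E are collinear ∩ BE ⟂ DC]
4. E_y = 4753/788  [D, C, E are collinear ∩ BE ⟂ DC]
   → E = (2123/788, 4753/788)
5. G_x = -13/6  [line -3/2·x + 10·y + -559/12 = 0 ∩ |GA|² = 281/9]
6. G_y = 13/3  [line -3/2·x + 10·y + -559/12 = 0 ∩ |GA|² = 281/9]
   → G = (-13/6, 13/3)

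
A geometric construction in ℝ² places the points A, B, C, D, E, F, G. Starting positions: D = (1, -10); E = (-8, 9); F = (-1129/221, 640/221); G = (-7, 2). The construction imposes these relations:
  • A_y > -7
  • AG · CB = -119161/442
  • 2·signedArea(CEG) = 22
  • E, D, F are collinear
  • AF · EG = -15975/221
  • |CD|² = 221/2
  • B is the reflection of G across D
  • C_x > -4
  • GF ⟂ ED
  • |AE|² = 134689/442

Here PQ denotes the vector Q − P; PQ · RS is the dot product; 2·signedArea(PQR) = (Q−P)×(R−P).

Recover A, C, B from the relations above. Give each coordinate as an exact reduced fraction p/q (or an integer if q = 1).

1. A_x = -233/442  [line -1·x + 7·y + 10366/221 = 0 ∩ |AE|² = 134689/442]
2. A_y = -2995/442  [line -1·x + 7·y + 10366/221 = 0 ∩ |AE|² = 134689/442]
   → A = (-233/442, -2995/442)
3. B_x = 9  [B is the reflection of G across D]
4. B_y = -22  [B is the reflection of G across D]
   → B = (9, -22)
5. C_x = -7/2  [2·signedArea(CEG) = 22 ∩ AG · CB = -119161/442]
6. C_y = -1/2  [2·signedArea(CEG) = 22 ∩ AG · CB = -119161/442]
   → C = (-7/2, -1/2)

A = (-233/442, -2995/442)
B = (9, -22)
C = (-7/2, -1/2)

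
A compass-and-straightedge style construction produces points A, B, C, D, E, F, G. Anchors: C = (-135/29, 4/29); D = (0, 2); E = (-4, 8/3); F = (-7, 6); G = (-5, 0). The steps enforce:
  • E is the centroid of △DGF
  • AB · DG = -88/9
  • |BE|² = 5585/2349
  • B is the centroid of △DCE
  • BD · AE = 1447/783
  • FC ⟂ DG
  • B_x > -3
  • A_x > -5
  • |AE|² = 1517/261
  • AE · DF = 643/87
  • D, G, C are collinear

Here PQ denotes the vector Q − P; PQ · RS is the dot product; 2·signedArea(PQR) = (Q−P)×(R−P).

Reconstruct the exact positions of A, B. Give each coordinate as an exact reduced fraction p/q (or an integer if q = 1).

A = (-125/29, 8/29)
B = (-251/87, 418/261)

1. B_x = -251/87  [B is the centroid of △DCE]
2. B_y = 418/261  [B is the centroid of △DCE]
   → B = (-251/87, 418/261)
3. A_x = -125/29  [AB · DG = -88/9 ∩ BD · AE = 1447/783]
4. A_y = 8/29  [AB · DG = -88/9 ∩ BD · AE = 1447/783]
   → A = (-125/29, 8/29)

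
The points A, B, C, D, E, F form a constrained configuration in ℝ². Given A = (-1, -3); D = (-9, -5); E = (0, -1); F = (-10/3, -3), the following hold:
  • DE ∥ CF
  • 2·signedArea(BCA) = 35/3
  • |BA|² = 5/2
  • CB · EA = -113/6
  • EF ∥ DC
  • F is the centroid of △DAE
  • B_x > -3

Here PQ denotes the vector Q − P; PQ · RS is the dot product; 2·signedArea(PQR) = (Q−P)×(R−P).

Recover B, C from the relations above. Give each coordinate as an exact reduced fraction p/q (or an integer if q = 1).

B = (-5/2, -5/2)
C = (-37/3, -7)

1. C_x = -37/3  [DE ∥ CF ∩ EF ∥ DC]
2. C_y = -7  [DE ∥ CF ∩ EF ∥ DC]
   → C = (-37/3, -7)
3. B_x = -5/2  [2·signedArea(BCA) = 35/3 ∩ CB · EA = -113/6]
4. B_y = -5/2  [2·signedArea(BCA) = 35/3 ∩ CB · EA = -113/6]
   → B = (-5/2, -5/2)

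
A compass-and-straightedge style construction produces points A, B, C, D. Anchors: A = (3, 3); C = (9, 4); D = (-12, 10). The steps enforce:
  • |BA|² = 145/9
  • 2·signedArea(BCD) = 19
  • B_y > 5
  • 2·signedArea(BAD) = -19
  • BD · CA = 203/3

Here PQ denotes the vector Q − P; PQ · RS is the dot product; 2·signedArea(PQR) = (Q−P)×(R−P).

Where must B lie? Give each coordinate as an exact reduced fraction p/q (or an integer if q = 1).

1. B_x = 0  [2·signedArea(BCD) = 19 ∩ BD · CA = 203/3]
2. B_y = 17/3  [2·signedArea(BCD) = 19 ∩ BD · CA = 203/3]
   → B = (0, 17/3)

B = (0, 17/3)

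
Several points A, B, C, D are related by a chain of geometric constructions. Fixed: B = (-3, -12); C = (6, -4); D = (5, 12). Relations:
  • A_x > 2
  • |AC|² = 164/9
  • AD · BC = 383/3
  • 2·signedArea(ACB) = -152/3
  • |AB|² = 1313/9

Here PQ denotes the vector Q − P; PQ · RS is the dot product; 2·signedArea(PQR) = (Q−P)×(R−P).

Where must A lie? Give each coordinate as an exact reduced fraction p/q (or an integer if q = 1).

1. A_x = 8/3  [AD · BC = 383/3 ∩ 2·signedArea(ACB) = -152/3]
2. A_y = -4/3  [AD · BC = 383/3 ∩ 2·signedArea(ACB) = -152/3]
   → A = (8/3, -4/3)

A = (8/3, -4/3)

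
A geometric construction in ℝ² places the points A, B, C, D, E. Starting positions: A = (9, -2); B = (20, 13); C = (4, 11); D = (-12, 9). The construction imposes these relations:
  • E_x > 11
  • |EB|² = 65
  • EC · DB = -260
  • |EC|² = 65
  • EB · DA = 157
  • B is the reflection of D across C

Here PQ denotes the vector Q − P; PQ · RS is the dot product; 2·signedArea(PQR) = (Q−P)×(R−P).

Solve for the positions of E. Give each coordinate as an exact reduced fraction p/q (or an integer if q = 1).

E = (12, 12)

1. E_x = 12  [EC · DB = -260 ∩ EB · DA = 157]
2. E_y = 12  [EC · DB = -260 ∩ EB · DA = 157]
   → E = (12, 12)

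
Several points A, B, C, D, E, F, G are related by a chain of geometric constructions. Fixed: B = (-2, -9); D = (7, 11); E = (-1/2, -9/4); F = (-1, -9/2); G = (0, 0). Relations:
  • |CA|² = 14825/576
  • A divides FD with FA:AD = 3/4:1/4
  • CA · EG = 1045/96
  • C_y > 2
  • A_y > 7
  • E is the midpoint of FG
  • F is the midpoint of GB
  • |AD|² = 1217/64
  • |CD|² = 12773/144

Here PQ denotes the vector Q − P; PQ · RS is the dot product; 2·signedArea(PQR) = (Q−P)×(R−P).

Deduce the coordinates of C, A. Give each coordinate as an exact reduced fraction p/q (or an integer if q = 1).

A = (5, 57/8)
C = (13/6, 35/12)

1. A_x = 5  [A divides FD with FA:AD = 3/4:1/4]
2. A_y = 57/8  [A divides FD with FA:AD = 3/4:1/4]
   → A = (5, 57/8)
3. C_x = 13/6  [line -1/2·x + -9/4·y + 367/48 = 0 ∩ |CD|² = 12773/144]
4. C_y = 35/12  [line -1/2·x + -9/4·y + 367/48 = 0 ∩ |CD|² = 12773/144]
   → C = (13/6, 35/12)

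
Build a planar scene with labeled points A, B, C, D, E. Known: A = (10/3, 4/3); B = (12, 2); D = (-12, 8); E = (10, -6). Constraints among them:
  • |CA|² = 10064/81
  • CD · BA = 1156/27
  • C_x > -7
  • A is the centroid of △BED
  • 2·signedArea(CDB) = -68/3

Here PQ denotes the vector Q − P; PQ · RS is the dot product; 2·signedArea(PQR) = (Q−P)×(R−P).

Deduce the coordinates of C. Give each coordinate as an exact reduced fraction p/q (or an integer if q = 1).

1. C_x = -62/9  [2·signedArea(CDB) = -68/3 ∩ CD · BA = 1156/27]
2. C_y = 52/9  [2·signedArea(CDB) = -68/3 ∩ CD · BA = 1156/27]
   → C = (-62/9, 52/9)

C = (-62/9, 52/9)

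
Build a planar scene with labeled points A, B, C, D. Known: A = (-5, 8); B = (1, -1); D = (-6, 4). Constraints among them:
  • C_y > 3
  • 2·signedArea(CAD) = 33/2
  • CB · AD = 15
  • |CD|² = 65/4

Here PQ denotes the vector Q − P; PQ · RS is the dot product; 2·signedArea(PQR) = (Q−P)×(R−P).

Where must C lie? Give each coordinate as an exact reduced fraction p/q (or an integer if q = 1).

1. C_x = -2  [CB · AD = 15 ∩ 2·signedArea(CAD) = 33/2]
2. C_y = 7/2  [CB · AD = 15 ∩ 2·signedArea(CAD) = 33/2]
   → C = (-2, 7/2)

C = (-2, 7/2)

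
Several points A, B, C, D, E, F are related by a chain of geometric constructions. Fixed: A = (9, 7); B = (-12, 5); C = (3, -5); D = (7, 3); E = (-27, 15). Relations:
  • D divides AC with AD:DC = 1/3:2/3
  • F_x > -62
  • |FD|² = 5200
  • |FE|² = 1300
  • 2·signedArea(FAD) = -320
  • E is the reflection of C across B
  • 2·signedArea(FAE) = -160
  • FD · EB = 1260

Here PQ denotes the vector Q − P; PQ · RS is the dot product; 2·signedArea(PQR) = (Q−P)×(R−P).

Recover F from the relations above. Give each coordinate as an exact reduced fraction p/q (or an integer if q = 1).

F = (-61, 27)

1. F_x = -61  [2·signedArea(FAE) = -160 ∩ 2·signedArea(FAD) = -320]
2. F_y = 27  [2·signedArea(FAE) = -160 ∩ 2·signedArea(FAD) = -320]
   → F = (-61, 27)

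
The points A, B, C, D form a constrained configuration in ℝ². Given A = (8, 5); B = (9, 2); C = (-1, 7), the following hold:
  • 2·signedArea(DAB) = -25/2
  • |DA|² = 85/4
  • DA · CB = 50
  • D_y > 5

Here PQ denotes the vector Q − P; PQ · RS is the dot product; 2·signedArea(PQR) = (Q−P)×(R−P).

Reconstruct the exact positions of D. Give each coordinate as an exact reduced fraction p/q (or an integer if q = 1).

1. D_x = 7/2  [DA · CB = 50 ∩ 2·signedArea(DAB) = -25/2]
2. D_y = 6  [DA · CB = 50 ∩ 2·signedArea(DAB) = -25/2]
   → D = (7/2, 6)

D = (7/2, 6)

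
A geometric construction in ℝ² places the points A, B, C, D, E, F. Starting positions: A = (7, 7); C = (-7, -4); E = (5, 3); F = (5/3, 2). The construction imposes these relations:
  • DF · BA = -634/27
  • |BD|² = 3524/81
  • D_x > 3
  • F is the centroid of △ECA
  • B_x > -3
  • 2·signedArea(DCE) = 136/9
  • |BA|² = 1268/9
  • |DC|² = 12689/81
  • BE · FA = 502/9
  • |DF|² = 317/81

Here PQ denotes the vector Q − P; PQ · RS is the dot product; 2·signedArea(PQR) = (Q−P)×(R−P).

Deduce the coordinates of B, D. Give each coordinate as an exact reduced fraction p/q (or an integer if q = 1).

B = (-7/3, -1/3)
D = (29/9, 29/9)

1. D_x = 29/9  [line -7·x + 12·y + -145/9 = 0 ∩ |DF|² = 317/81]
2. D_y = 29/9  [line -7·x + 12·y + -145/9 = 0 ∩ |DF|² = 317/81]
   → D = (29/9, 29/9)
3. B_x = -7/3  [BE · FA = 502/9 ∩ DF · BA = -634/27]
4. B_y = -1/3  [BE · FA = 502/9 ∩ DF · BA = -634/27]
   → B = (-7/3, -1/3)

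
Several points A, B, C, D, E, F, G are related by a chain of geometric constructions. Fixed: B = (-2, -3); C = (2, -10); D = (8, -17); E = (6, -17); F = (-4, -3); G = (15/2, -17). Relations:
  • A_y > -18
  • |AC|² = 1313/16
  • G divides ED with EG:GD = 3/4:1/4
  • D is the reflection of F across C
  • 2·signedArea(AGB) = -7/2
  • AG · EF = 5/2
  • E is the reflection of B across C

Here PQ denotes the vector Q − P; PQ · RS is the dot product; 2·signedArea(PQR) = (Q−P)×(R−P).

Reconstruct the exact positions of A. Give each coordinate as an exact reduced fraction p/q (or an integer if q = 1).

A = (31/4, -17)

1. A_x = 31/4  [AG · EF = 5/2 ∩ 2·signedArea(AGB) = -7/2]
2. A_y = -17  [AG · EF = 5/2 ∩ 2·signedArea(AGB) = -7/2]
   → A = (31/4, -17)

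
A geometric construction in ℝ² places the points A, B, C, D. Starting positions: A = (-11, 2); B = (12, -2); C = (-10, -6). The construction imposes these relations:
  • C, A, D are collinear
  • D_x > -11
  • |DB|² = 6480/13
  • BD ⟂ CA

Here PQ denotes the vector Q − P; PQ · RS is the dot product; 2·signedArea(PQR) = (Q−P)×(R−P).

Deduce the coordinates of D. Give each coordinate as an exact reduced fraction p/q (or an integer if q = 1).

1. D_x = -132/13  [C, A, D are collinear ∩ BD ⟂ CA]
2. D_y = -62/13  [C, A, D are collinear ∩ BD ⟂ CA]
   → D = (-132/13, -62/13)

D = (-132/13, -62/13)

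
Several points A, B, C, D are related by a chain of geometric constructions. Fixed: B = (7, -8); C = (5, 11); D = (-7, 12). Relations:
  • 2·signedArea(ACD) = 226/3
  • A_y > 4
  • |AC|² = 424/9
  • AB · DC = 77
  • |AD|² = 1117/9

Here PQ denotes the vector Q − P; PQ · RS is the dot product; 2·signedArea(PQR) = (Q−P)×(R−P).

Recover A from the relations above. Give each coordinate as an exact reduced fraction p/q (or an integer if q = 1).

1. A_x = 5/3  [2·signedArea(ACD) = 226/3 ∩ AB · DC = 77]
2. A_y = 5  [2·signedArea(ACD) = 226/3 ∩ AB · DC = 77]
   → A = (5/3, 5)

A = (5/3, 5)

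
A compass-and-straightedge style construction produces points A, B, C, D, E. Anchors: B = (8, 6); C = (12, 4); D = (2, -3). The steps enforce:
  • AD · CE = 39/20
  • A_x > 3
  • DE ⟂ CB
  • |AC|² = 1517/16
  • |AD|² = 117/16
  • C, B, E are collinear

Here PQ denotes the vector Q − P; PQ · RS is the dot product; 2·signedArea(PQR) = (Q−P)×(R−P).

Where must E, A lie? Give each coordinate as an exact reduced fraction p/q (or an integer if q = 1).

1. E_x = 34/5  [C, B, E are collinear ∩ DE ⟂ CB]
2. E_y = 33/5  [C, B, E are collinear ∩ DE ⟂ CB]
   → E = (34/5, 33/5)
3. A_x = 7/2  [line 26/5·x + -13/5·y + -403/20 = 0 ∩ |AD|² = 117/16]
4. A_y = -3/4  [line 26/5·x + -13/5·y + -403/20 = 0 ∩ |AD|² = 117/16]
   → A = (7/2, -3/4)

A = (7/2, -3/4)
E = (34/5, 33/5)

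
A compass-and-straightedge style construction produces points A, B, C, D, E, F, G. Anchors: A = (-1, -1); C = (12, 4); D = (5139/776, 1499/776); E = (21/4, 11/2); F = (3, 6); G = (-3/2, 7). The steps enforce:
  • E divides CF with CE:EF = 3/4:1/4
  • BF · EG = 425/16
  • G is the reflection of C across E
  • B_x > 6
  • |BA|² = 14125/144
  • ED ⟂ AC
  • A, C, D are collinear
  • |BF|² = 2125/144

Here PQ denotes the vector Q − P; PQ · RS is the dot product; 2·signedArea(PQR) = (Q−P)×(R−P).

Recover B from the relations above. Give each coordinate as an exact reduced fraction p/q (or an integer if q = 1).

1. B_x = 27/4  [line 27/4·x + -3/2·y + -605/16 = 0 ∩ |BF|² = 2125/144]
2. B_y = 31/6  [line 27/4·x + -3/2·y + -605/16 = 0 ∩ |BF|² = 2125/144]
   → B = (27/4, 31/6)

B = (27/4, 31/6)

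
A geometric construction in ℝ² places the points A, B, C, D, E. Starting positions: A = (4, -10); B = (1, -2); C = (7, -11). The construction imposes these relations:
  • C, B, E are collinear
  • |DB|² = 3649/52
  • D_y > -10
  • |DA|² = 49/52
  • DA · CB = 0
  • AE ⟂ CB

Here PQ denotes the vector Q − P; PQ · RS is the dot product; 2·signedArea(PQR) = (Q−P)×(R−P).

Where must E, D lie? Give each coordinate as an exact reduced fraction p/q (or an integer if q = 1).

D = (125/26, -123/13)
E = (73/13, -116/13)

1. E_x = 73/13  [C, B, E are collinear ∩ AE ⟂ CB]
2. E_y = -116/13  [C, B, E are collinear ∩ AE ⟂ CB]
   → E = (73/13, -116/13)
3. D_x = 125/26  [line 6·x + -9·y + -114 = 0 ∩ |DA|² = 49/52]
4. D_y = -123/13  [line 6·x + -9·y + -114 = 0 ∩ |DA|² = 49/52]
   → D = (125/26, -123/13)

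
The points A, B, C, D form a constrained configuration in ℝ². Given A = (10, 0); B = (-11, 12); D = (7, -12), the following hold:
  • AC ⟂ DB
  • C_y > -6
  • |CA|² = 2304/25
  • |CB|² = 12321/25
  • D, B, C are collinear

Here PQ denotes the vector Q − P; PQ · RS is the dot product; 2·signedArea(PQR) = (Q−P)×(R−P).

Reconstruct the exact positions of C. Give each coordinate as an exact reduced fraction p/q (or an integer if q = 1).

C = (58/25, -144/25)

1. C_x = 58/25  [D, B, C are collinear ∩ AC ⟂ DB]
2. C_y = -144/25  [D, B, C are collinear ∩ AC ⟂ DB]
   → C = (58/25, -144/25)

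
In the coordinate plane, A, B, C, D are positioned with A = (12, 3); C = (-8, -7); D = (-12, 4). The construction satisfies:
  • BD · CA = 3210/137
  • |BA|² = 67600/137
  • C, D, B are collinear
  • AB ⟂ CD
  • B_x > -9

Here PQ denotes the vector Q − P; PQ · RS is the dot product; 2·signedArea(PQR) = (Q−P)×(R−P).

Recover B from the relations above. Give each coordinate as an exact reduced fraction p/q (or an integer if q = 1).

B = (-1216/137, -629/137)

1. B_x = -1216/137  [C, D, B are collinear ∩ AB ⟂ CD]
2. B_y = -629/137  [C, D, B are collinear ∩ AB ⟂ CD]
   → B = (-1216/137, -629/137)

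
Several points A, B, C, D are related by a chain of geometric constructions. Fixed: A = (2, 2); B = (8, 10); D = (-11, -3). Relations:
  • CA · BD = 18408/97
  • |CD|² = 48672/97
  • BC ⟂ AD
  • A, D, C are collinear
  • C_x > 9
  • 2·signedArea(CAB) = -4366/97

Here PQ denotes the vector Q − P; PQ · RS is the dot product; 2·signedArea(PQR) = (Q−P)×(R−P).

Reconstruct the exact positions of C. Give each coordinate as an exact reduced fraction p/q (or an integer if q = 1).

1. C_x = 961/97  [A, D, C are collinear ∩ BC ⟂ AD]
2. C_y = 489/97  [A, D, C are collinear ∩ BC ⟂ AD]
   → C = (961/97, 489/97)

C = (961/97, 489/97)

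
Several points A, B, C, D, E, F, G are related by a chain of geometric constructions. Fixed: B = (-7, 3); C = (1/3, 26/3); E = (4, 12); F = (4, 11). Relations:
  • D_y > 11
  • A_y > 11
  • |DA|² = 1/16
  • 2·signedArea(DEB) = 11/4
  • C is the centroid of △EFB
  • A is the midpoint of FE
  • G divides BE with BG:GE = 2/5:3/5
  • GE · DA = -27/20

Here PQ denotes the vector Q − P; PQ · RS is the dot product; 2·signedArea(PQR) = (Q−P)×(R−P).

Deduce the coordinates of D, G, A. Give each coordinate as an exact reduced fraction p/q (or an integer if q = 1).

A = (4, 23/2)
D = (4, 47/4)
G = (-13/5, 33/5)

1. G_x = -13/5  [G divides BE with BG:GE = 2/5:3/5]
2. G_y = 33/5  [G divides BE with BG:GE = 2/5:3/5]
   → G = (-13/5, 33/5)
3. A_x = 4  [A is the midpoint of FE]
4. A_y = 23/2  [A is the midpoint of FE]
   → A = (4, 23/2)
5. D_x = 4  [2·signedArea(DEB) = 11/4 ∩ GE · DA = -27/20]
6. D_y = 47/4  [2·signedArea(DEB) = 11/4 ∩ GE · DA = -27/20]
   → D = (4, 47/4)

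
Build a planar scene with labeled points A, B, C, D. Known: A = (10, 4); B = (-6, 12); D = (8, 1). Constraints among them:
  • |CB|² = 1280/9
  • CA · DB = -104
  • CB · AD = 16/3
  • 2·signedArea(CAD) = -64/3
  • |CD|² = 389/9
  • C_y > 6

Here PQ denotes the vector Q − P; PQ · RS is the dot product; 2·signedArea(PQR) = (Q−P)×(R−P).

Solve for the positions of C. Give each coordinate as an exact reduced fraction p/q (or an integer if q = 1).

1. C_x = 14/3  [CB · AD = 16/3 ∩ CA · DB = -104]
2. C_y = 20/3  [CB · AD = 16/3 ∩ CA · DB = -104]
   → C = (14/3, 20/3)

C = (14/3, 20/3)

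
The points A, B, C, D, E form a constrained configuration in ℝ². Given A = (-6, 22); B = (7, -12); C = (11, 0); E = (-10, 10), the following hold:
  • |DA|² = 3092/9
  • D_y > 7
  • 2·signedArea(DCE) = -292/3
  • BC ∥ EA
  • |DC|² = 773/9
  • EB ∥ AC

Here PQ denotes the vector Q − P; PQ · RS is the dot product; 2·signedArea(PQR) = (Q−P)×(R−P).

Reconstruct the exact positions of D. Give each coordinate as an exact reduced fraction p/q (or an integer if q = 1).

D = (16/3, 22/3)

1. D_x = 16/3  [line -10·x + -21·y + 622/3 = 0 ∩ |DC|² = 773/9]
2. D_y = 22/3  [line -10·x + -21·y + 622/3 = 0 ∩ |DC|² = 773/9]
   → D = (16/3, 22/3)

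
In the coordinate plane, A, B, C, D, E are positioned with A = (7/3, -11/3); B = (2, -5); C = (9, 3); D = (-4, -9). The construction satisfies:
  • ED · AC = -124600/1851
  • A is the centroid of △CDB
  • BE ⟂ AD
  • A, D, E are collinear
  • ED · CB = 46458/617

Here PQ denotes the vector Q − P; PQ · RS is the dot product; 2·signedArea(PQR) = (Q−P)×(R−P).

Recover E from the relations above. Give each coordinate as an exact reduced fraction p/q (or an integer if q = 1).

1. E_x = 914/617  [A, D, E are collinear ∩ BE ⟂ AD]
2. E_y = -2705/617  [A, D, E are collinear ∩ BE ⟂ AD]
   → E = (914/617, -2705/617)

E = (914/617, -2705/617)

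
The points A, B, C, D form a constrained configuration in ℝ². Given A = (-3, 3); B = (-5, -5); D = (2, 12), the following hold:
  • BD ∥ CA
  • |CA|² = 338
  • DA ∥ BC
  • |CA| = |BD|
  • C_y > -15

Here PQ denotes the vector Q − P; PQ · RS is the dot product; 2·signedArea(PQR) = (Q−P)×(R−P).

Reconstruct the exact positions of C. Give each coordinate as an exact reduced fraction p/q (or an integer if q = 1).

C = (-10, -14)

1. C_x = -10  [BD ∥ CA ∩ DA ∥ BC]
2. C_y = -14  [BD ∥ CA ∩ DA ∥ BC]
   → C = (-10, -14)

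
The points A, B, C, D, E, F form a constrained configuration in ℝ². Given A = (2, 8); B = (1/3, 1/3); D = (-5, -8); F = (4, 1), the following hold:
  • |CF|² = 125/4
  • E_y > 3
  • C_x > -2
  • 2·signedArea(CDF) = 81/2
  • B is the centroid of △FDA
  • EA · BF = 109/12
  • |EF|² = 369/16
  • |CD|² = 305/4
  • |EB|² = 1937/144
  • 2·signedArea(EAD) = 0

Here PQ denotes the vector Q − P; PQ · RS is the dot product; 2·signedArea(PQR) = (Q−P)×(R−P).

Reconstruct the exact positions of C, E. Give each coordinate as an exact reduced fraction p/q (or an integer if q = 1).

C = (-3/2, 0)
E = (1/4, 4)

1. C_x = -3/2  [line -9·x + 9·y + -27/2 = 0 ∩ |CD|² = 305/4]
2. C_y = 0  [line -9·x + 9·y + -27/2 = 0 ∩ |CD|² = 305/4]
   → C = (-3/2, 0)
3. E_x = 1/4  [2·signedArea(EAD) = 0 ∩ EA · BF = 109/12]
4. E_y = 4  [2·signedArea(EAD) = 0 ∩ EA · BF = 109/12]
   → E = (1/4, 4)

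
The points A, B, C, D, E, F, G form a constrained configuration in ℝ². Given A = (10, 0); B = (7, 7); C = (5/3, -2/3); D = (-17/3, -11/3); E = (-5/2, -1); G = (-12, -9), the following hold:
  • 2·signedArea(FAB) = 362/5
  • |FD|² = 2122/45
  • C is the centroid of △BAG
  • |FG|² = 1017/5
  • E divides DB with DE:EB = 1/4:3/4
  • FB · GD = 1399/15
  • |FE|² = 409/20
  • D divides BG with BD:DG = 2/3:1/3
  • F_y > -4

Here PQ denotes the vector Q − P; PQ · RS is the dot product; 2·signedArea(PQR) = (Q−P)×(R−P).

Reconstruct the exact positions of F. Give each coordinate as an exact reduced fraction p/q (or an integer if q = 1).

F = (6/5, -18/5)

1. F_x = 6/5  [2·signedArea(FAB) = 362/5 ∩ FB · GD = 1399/15]
2. F_y = -18/5  [2·signedArea(FAB) = 362/5 ∩ FB · GD = 1399/15]
   → F = (6/5, -18/5)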